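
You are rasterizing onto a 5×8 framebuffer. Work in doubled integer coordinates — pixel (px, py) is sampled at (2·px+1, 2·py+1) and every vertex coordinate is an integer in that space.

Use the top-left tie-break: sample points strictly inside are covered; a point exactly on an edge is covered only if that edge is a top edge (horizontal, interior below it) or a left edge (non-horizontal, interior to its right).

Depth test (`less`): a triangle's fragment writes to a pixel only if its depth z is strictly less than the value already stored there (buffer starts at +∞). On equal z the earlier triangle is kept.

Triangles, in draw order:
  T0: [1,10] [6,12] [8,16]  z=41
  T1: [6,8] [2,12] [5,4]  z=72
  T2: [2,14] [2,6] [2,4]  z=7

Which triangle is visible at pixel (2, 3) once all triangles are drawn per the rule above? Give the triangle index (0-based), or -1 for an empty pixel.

T0:
  2·area = 16
  edge (1, 10)→(6, 12): d=(5,2) right/bottom  bias=-1
  edge (6, 12)→(8, 16): d=(2,4) right/bottom  bias=-1
  edge (8, 16)→(1, 10): d=(-7,-6) top-left  bias=+0
    (1,5)@(3, 11): e=[1,10,5] → #
    (2,5)@(5, 11): e=[-3,2,17] → ·
    (1,6)@(3, 13): e=[11,14,-9] → ·
    (2,6)@(5, 13): e=[7,6,3] → #
    (3,6)@(7, 13): e=[3,-2,15] → ·
    (2,7)@(5, 15): e=[17,10,-11] → ·
    (3,7)@(7, 15): e=[13,2,1] → #
    (4,7)@(9, 15): e=[9,-6,13] → ·
  covered (3 px):
    · · · · ·
    · · · · ·
    · · · · ·
    · · · · ·
    · · · · ·
    · # · · ·
    · · # · ·
    · · · # ·
T1:
  2·area = 20
  edge (6, 8)→(2, 12): d=(-4,4) right/bottom  bias=-1
  edge (2, 12)→(5, 4): d=(3,-8) top-left  bias=+0
  edge (5, 4)→(6, 8): d=(1,4) right/bottom  bias=-1
    (2,2)@(5, 5): e=[16,3,1] → #
    (3,2)@(7, 5): e=[8,19,-7] → ·
    (4,2)@(9, 5): e=[0,35,-15] → ·  [on edge]
    (2,3)@(5, 7): e=[8,9,3] → #
    (3,3)@(7, 7): e=[0,25,-5] → ·  [on edge]
    (2,4)@(5, 9): e=[0,15,5] → ·  [on edge]
    (1,5)@(3, 11): e=[0,5,15] → ·  [on edge]
    (0,6)@(1, 13): e=[0,-5,25] → ·  [on edge]
  covered (2 px):
    · · · · ·
    · · · · ·
    · · # · ·
    · · # · ·
    · · · · ·
    · · · · ·
    · · · · ·
    · · · · ·
T2:
  degenerate (2·area = 0) — covers nothing

Z-buffer (winner per pixel, '.' = empty):
  . . . . .
  . . . . .
  . . 1 . .
  . . 1 . .
  . . . . .
  . 0 . . .
  . . 0 . .
  . . . 0 .

Answer: 1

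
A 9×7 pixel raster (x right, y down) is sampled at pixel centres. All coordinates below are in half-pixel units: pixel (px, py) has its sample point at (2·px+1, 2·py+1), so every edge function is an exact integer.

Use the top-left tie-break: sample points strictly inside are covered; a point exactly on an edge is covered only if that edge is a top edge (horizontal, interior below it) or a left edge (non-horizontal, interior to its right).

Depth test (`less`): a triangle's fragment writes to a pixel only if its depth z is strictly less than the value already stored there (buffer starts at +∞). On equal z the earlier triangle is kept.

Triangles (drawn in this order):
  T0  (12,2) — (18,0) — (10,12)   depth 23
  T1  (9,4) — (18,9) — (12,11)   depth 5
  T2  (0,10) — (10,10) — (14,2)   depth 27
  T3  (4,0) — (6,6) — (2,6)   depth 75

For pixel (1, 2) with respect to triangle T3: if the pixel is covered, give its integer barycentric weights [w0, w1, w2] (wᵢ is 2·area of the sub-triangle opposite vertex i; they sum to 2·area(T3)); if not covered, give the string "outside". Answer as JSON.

T0:
  2·area = 56
  edge (12, 2)→(18, 0): d=(6,-2) top-left  bias=+0
  edge (18, 0)→(10, 12): d=(-8,12) right/bottom  bias=-1
  edge (10, 12)→(12, 2): d=(2,-10) top-left  bias=+0
    (7,0)@(15, 1): e=[0,28,28] → █  [on edge]
    (8,0)@(17, 1): e=[4,4,48] → █
    (4,1)@(9, 3): e=[0,84,-28] → ·  [on edge]
    (6,1)@(13, 3): e=[8,36,12] → █
    (8,1)@(17, 3): e=[16,-12,52] → ·
    (1,2)@(3, 5): e=[0,140,-84] → ·  [on edge]
    (6,2)@(13, 5): e=[20,20,16] → █
    (7,2)@(15, 5): e=[24,-4,36] → ·
    (5,3)@(11, 7): e=[28,28,0] → █  [on edge]
    (7,3)@(15, 7): e=[36,-20,40] → ·
    (5,4)@(11, 9): e=[40,12,4] → █
    (6,4)@(13, 9): e=[44,-12,24] → ·
  covered (8 px):
    · · · · · · · █ █
    · · · · · · █ █ ·
    · · · · · · █ · ·
    · · · · · █ █ · ·
    · · · · · █ · · ·
    · · · · · · · · ·
    · · · · · · · · ·
T1:
  2·area = 48
  edge (9, 4)→(18, 9): d=(9,5) right/bottom  bias=-1
  edge (18, 9)→(12, 11): d=(-6,2) right/bottom  bias=-1
  edge (12, 11)→(9, 4): d=(-3,-7) top-left  bias=+0
    (5,3)@(11, 7): e=[17,26,5] → █
    (6,3)@(13, 7): e=[7,22,19] → █
    (7,3)@(15, 7): e=[-3,18,33] → ·
    (5,4)@(11, 9): e=[35,14,-1] → ·
    (6,4)@(13, 9): e=[25,10,13] → █
    (7,4)@(15, 9): e=[15,6,27] → █
    (8,4)@(17, 9): e=[5,2,41] → █
    (6,5)@(13, 11): e=[43,-2,7] → ·
    (7,5)@(15, 11): e=[33,-6,21] → ·
    (8,5)@(17, 11): e=[23,-10,35] → ·
  covered (5 px):
    · · · · · · · · ·
    · · · · · · · · ·
    · · · · · · · · ·
    · · · · · █ █ · ·
    · · · · · · █ █ █
    · · · · · · · · ·
    · · · · · · · · ·
T2:
  2·area = 80  (B↔C swapped to make it positive)
  edge (0, 10)→(14, 2): d=(14,-8) top-left  bias=+0
  edge (14, 2)→(10, 10): d=(-4,8) right/bottom  bias=-1
  edge (10, 10)→(0, 10): d=(-10,0) right/bottom  bias=-1
    (6,1)@(13, 3): e=[6,4,70] → █
    (7,1)@(15, 3): e=[22,-12,70] → ·
    (4,2)@(9, 5): e=[2,28,50] → █
    (5,2)@(11, 5): e=[18,12,50] → █
    (6,2)@(13, 5): e=[34,-4,50] → ·
    (3,3)@(7, 7): e=[14,36,30] → █
    (6,3)@(13, 7): e=[62,-12,30] → ·
    (1,4)@(3, 9): e=[10,60,10] → █
    (2,4)@(5, 9): e=[26,44,10] → █
    (5,4)@(11, 9): e=[74,-4,10] → ·
    (1,5)@(3, 11): e=[38,52,-10] → ·
    (2,5)@(5, 11): e=[54,36,-10] → ·
  covered (10 px):
    · · · · · · · · ·
    · · · · · · █ · ·
    · · · · █ █ · · ·
    · · · █ █ █ · · ·
    · █ █ █ █ · · · ·
    · · · · · · · · ·
    · · · · · · · · ·
T3:
  2·area = 24
  edge (4, 0)→(6, 6): d=(2,6) right/bottom  bias=-1
  edge (6, 6)→(2, 6): d=(-4,0) right/bottom  bias=-1
  edge (2, 6)→(4, 0): d=(2,-6) top-left  bias=+0
    (1,1)@(3, 3): e=[12,12,0] → █  [on edge]
    (2,1)@(5, 3): e=[0,12,12] → ·  [on edge]
    (1,2)@(3, 5): e=[16,4,4] → █
    (2,2)@(5, 5): e=[4,4,16] → █
    (3,2)@(7, 5): e=[-8,4,28] → ·
    (1,3)@(3, 7): e=[20,-4,8] → ·
    (2,3)@(5, 7): e=[8,-4,20] → ·
    (0,4)@(1, 9): e=[36,-12,0] → ·  [on edge]
    (3,4)@(7, 9): e=[0,-12,36] → ·  [on edge]
  covered (3 px):
    · · · · · · · · ·
    · █ · · · · · · ·
    · █ █ · · · · · ·
    · · · · · · · · ·
    · · · · · · · · ·
    · · · · · · · · ·
    · · · · · · · · ·

Result: [4,4,16]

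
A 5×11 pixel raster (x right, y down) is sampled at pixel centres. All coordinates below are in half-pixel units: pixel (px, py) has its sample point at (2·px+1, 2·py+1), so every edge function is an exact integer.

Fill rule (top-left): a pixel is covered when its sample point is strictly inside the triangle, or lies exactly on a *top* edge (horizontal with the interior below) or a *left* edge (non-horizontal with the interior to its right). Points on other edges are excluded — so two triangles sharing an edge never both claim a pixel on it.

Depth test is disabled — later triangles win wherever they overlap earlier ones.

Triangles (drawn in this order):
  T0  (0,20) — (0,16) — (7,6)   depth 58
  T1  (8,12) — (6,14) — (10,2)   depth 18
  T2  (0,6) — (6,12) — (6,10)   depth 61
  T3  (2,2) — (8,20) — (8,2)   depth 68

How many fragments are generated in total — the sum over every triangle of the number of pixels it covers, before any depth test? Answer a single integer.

T0:
  2·area = 28
  edge (0, 20)→(0, 16): d=(0,-4) top-left  bias=+0
  edge (0, 16)→(7, 6): d=(7,-10) top-left  bias=+0
  edge (7, 6)→(0, 20): d=(-7,14) right/bottom  bias=-1
    (2,4)@(5, 9): e=[20,1,7] → #
    (3,4)@(7, 9): e=[28,21,-21] → ·
    (2,5)@(5, 11): e=[20,15,-7] → ·
    (1,6)@(3, 13): e=[12,9,7] → #
    (2,6)@(5, 13): e=[20,29,-21] → ·
    (0,7)@(1, 15): e=[4,3,21] → #
    (1,7)@(3, 15): e=[12,23,-7] → ·
    (0,8)@(1, 17): e=[4,17,7] → #
    (1,8)@(3, 17): e=[12,37,-21] → ·
    (0,9)@(1, 19): e=[4,31,-7] → ·
  covered (4 px):
    · · · · ·
    · · · · ·
    · · · · ·
    · · · · ·
    · · # · ·
    · · · · ·
    · # · · ·
    # · · · ·
    # · · · ·
    · · · · ·
    · · · · ·
T1:
  2·area = 16
  edge (8, 12)→(6, 14): d=(-2,2) right/bottom  bias=-1
  edge (6, 14)→(10, 2): d=(4,-12) top-left  bias=+0
  edge (10, 2)→(8, 12): d=(-2,10) right/bottom  bias=-1
    (4,2)@(9, 5): e=[12,0,4] → #  [on edge]
    (4,3)@(9, 7): e=[8,8,0] → ·  [on edge]
    (3,5)@(7, 11): e=[4,0,12] → #  [on edge]
    (4,5)@(9, 11): e=[0,24,-8] → ·  [on edge]
    (3,6)@(7, 13): e=[0,8,8] → ·  [on edge]
    (2,7)@(5, 15): e=[0,-8,24] → ·  [on edge]
    (1,8)@(3, 17): e=[0,-24,40] → ·  [on edge]
    (2,8)@(5, 17): e=[-4,0,20] → ·  [on edge]
    (3,8)@(7, 17): e=[-8,24,0] → ·  [on edge]
    (0,9)@(1, 19): e=[0,-40,56] → ·  [on edge]
  covered (2 px):
    · · · · ·
    · · · · ·
    · · · · #
    · · · · ·
    · · · · ·
    · · · # ·
    · · · · ·
    · · · · ·
    · · · · ·
    · · · · ·
    · · · · ·
T2:
  2·area = 12  (B↔C swapped to make it positive)
  edge (0, 6)→(6, 10): d=(6,4) right/bottom  bias=-1
  edge (6, 10)→(6, 12): d=(0,2) right/bottom  bias=-1
  edge (6, 12)→(0, 6): d=(-6,-6) top-left  bias=+0
    (0,3)@(1, 7): e=[2,10,0] → #  [on edge]
    (1,3)@(3, 7): e=[-6,6,12] → ·
    (0,4)@(1, 9): e=[14,10,-12] → ·
    (1,4)@(3, 9): e=[6,6,0] → #  [on edge]
    (2,4)@(5, 9): e=[-2,2,12] → ·
    (1,5)@(3, 11): e=[18,6,-12] → ·
    (2,5)@(5, 11): e=[10,2,0] → #  [on edge]
    (3,5)@(7, 11): e=[2,-2,12] → ·
    (2,6)@(5, 13): e=[22,2,-12] → ·
    (3,6)@(7, 13): e=[14,-2,0] → ·  [on edge]
    (4,7)@(9, 15): e=[18,-6,0] → ·  [on edge]
  covered (3 px):
    · · · · ·
    · · · · ·
    · · · · ·
    # · · · ·
    · # · · ·
    · · # · ·
    · · · · ·
    · · · · ·
    · · · · ·
    · · · · ·
    · · · · ·
T3:
  2·area = 108  (B↔C swapped to make it positive)
  edge (2, 2)→(8, 2): d=(6,0) top-left  bias=+0
  edge (8, 2)→(8, 20): d=(0,18) right/bottom  bias=-1
  edge (8, 20)→(2, 2): d=(-6,-18) top-left  bias=+0
    (1,1)@(3, 3): e=[6,90,12] → #
    (2,1)@(5, 3): e=[6,54,48] → #
    (3,1)@(7, 3): e=[6,18,84] → #
    (4,1)@(9, 3): e=[6,-18,120] → ·
    (1,2)@(3, 5): e=[18,90,0] → #  [on edge]
    (4,2)@(9, 5): e=[18,-18,108] → ·
    (1,3)@(3, 7): e=[30,90,-12] → ·
    (2,3)@(5, 7): e=[30,54,24] → #
    (4,3)@(9, 7): e=[30,-18,96] → ·
    (2,4)@(5, 9): e=[42,54,12] → #
    (4,4)@(9, 9): e=[42,-18,84] → ·
    (2,5)@(5, 11): e=[54,54,0] → #  [on edge]
    (3,8)@(7, 17): e=[90,18,0] → #  [on edge]
  covered (15 px):
    · · · · ·
    · # # # ·
    · # # # ·
    · · # # ·
    · · # # ·
    · · # # ·
    · · · # ·
    · · · # ·
    · · · # ·
    · · · · ·
    · · · · ·

Result: 24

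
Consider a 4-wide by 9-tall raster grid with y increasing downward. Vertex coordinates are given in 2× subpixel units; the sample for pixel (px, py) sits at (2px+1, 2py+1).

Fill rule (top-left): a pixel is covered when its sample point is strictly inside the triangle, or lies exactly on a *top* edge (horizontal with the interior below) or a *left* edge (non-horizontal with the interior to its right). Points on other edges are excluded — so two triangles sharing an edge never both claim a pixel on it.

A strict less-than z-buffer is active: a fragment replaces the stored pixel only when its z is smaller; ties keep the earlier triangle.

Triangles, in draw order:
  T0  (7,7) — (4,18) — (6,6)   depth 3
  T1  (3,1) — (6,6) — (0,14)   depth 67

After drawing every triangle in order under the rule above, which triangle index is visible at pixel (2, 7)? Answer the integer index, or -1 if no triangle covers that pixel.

T0:
  2·area = 14
  edge (7, 7)→(4, 18): d=(-3,11) right/bottom  bias=-1
  edge (4, 18)→(6, 6): d=(2,-12) top-left  bias=+0
  edge (6, 6)→(7, 7): d=(1,1) right/bottom  bias=-1
    (0,0)@(1, 1): e=[84,-70,0] → ·  [on edge]
    (1,1)@(3, 3): e=[56,-42,0] → ·  [on edge]
    (2,2)@(5, 5): e=[28,-14,0] → ·  [on edge]
    (3,3)@(7, 7): e=[0,14,0] → ·  [on edge]
    (2,6)@(5, 13): e=[4,2,8] → #
    (3,6)@(7, 13): e=[-18,26,6] → ·
    (2,7)@(5, 15): e=[-2,6,10] → ·
  covered (1 px):
    · · · ·
    · · · ·
    · · · ·
    · · · ·
    · · · ·
    · · · ·
    · · # ·
    · · · ·
    · · · ·
T1:
  2·area = 54
  edge (3, 1)→(6, 6): d=(3,5) right/bottom  bias=-1
  edge (6, 6)→(0, 14): d=(-6,8) right/bottom  bias=-1
  edge (0, 14)→(3, 1): d=(3,-13) top-left  bias=+0
    (1,0)@(3, 1): e=[0,54,0] → ·  [on edge]
    (1,1)@(3, 3): e=[6,42,6] → #
    (2,1)@(5, 3): e=[-4,26,32] → ·
    (1,2)@(3, 5): e=[12,30,12] → #
    (2,2)@(5, 5): e=[2,14,38] → #
    (3,2)@(7, 5): e=[-8,-2,64] → ·
    (1,3)@(3, 7): e=[18,18,18] → #
    (3,3)@(7, 7): e=[-2,-14,70] → ·
    (1,4)@(3, 9): e=[24,6,24] → #
    (2,4)@(5, 9): e=[14,-10,50] → ·
    (0,5)@(1, 11): e=[40,10,4] → #
    (1,5)@(3, 11): e=[30,-6,30] → ·
  covered (7 px):
    · · · ·
    · # · ·
    · # # ·
    · # # ·
    · # · ·
    # · · ·
    · · · ·
    · · · ·
    · · · ·

Z-buffer (winner per pixel, '.' = empty):
  . . . .
  . 1 . .
  . 1 1 .
  . 1 1 .
  . 1 . .
  1 . . .
  . . 0 .
  . . . .
  . . . .

Final: -1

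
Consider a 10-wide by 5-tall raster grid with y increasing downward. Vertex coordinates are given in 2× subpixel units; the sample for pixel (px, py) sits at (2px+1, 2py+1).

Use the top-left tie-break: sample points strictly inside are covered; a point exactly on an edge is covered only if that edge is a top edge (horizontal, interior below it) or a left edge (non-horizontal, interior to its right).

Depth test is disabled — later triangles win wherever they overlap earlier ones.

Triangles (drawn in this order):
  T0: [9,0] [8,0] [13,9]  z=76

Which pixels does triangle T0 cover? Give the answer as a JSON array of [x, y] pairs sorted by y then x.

T0:
  2·area = 9  (B↔C swapped to make it positive)
  edge (9, 0)→(13, 9): d=(4,9) right/bottom  bias=-1
  edge (13, 9)→(8, 0): d=(-5,-9) top-left  bias=+0
  edge (8, 0)→(9, 0): d=(1,0) top-left  bias=+0
    (4,0)@(9, 1): e=[4,4,1] → X
    (5,0)@(11, 1): e=[-14,22,1] → .
    (4,1)@(9, 3): e=[12,-6,3] → .
    (5,2)@(11, 5): e=[2,2,5] → X
    (6,2)@(13, 5): e=[-16,20,5] → .
    (5,3)@(11, 7): e=[10,-8,7] → .
    (6,4)@(13, 9): e=[0,0,9] → .  [on edge]
  covered (2 px):
    . . . . X . . . . .
    . . . . . . . . . .
    . . . . . X . . . .
    . . . . . . . . . .
    . . . . . . . . . .

Answer: [[4,0],[5,2]]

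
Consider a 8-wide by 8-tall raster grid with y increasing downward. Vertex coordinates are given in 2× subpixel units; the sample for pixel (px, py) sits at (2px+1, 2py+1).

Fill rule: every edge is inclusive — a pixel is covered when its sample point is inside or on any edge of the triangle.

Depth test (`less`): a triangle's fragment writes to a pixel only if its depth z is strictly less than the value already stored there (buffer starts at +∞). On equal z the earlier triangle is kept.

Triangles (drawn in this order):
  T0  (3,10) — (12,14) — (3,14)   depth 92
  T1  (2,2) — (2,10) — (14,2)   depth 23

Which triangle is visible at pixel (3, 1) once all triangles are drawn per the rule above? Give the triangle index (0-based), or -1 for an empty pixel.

T0:
  2·area = 36
  edge (3, 10)→(12, 14): d=(9,4) inclusive
  edge (12, 14)→(3, 14): d=(-9,0) inclusive
  edge (3, 14)→(3, 10): d=(0,-4) inclusive
    (1,0)@(3, 1): e=[-81,117,0] → ·  [on edge]
    (1,1)@(3, 3): e=[-63,99,0] → ·  [on edge]
    (1,2)@(3, 5): e=[-45,81,0] → ·  [on edge]
    (1,3)@(3, 7): e=[-27,63,0] → ·  [on edge]
    (1,4)@(3, 9): e=[-9,45,0] → ·  [on edge]
    (1,5)@(3, 11): e=[9,27,0] → █  [on edge]
    (2,5)@(5, 11): e=[1,27,8] → █
    (3,5)@(7, 11): e=[-7,27,16] → ·
    (1,6)@(3, 13): e=[27,9,0] → █  [on edge]
    (3,6)@(7, 13): e=[11,9,16] → █
    (4,6)@(9, 13): e=[3,9,24] → █
    (5,6)@(11, 13): e=[-5,9,32] → ·
    (1,7)@(3, 15): e=[45,-9,0] → ·  [on edge]
  covered (6 px):
    · · · · · · · ·
    · · · · · · · ·
    · · · · · · · ·
    · · · · · · · ·
    · · · · · · · ·
    · █ █ · · · · ·
    · █ █ █ █ · · ·
    · · · · · · · ·
T1:
  2·area = 96  (B↔C swapped to make it positive)
  edge (2, 2)→(14, 2): d=(12,0) inclusive
  edge (14, 2)→(2, 10): d=(-12,8) inclusive
  edge (2, 10)→(2, 2): d=(0,-8) inclusive
    (1,1)@(3, 3): e=[12,76,8] → █
    (2,1)@(5, 3): e=[12,60,24] → █
    (3,1)@(7, 3): e=[12,44,40] → █
    (4,1)@(9, 3): e=[12,28,56] → █
    (5,1)@(11, 3): e=[12,12,72] → █
    (6,1)@(13, 3): e=[12,-4,88] → ·
    (1,2)@(3, 5): e=[36,52,8] → █
    (5,2)@(11, 5): e=[36,-12,72] → ·
    (1,3)@(3, 7): e=[60,28,8] → █
    (3,3)@(7, 7): e=[60,-4,40] → ·
    (4,3)@(9, 7): e=[60,-20,56] → ·
    (1,4)@(3, 9): e=[84,4,8] → █
  covered (12 px):
    · · · · · · · ·
    · █ █ █ █ █ · ·
    · █ █ █ █ · · ·
    · █ █ · · · · ·
    · █ · · · · · ·
    · · · · · · · ·
    · · · · · · · ·
    · · · · · · · ·

Z-buffer (winner per pixel, '.' = empty):
  . . . . . . . .
  . 1 1 1 1 1 . .
  . 1 1 1 1 . . .
  . 1 1 . . . . .
  . 1 . . . . . .
  . 0 0 . . . . .
  . 0 0 0 0 . . .
  . . . . . . . .

Answer: 1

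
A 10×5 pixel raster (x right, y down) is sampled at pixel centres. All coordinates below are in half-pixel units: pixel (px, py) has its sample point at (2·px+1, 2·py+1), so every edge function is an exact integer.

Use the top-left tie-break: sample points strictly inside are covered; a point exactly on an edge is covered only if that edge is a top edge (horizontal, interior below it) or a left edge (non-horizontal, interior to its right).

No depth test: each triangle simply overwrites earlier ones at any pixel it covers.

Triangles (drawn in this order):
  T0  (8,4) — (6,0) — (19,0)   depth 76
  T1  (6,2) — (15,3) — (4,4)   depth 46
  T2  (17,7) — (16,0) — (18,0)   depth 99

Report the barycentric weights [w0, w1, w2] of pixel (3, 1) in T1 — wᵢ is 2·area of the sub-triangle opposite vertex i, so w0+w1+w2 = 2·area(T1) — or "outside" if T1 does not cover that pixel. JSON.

T0:
  2·area = 52
  edge (8, 4)→(6, 0): d=(-2,-4) top-left  bias=+0
  edge (6, 0)→(19, 0): d=(13,0) top-left  bias=+0
  edge (19, 0)→(8, 4): d=(-11,4) right/bottom  bias=-1
    (3,0)@(7, 1): e=[2,13,37] → #
    (4,0)@(9, 1): e=[10,13,29] → #
    (5,0)@(11, 1): e=[18,13,21] → #
    (6,0)@(13, 1): e=[26,13,13] → #
    (7,0)@(15, 1): e=[34,13,5] → #
    (8,0)@(17, 1): e=[42,13,-3] → ·
    (3,1)@(7, 3): e=[-2,39,15] → ·
    (4,1)@(9, 3): e=[6,39,7] → #
    (5,1)@(11, 3): e=[14,39,-1] → ·
    (6,1)@(13, 3): e=[22,39,-9] → ·
    (7,1)@(15, 3): e=[30,39,-17] → ·
    (4,2)@(9, 5): e=[2,65,-15] → ·
  covered (6 px):
    · · · # # # # # · ·
    · · · · # · · · · ·
    · · · · · · · · · ·
    · · · · · · · · · ·
    · · · · · · · · · ·
T1:
  2·area = 20
  edge (6, 2)→(15, 3): d=(9,1) right/bottom  bias=-1
  edge (15, 3)→(4, 4): d=(-11,1) right/bottom  bias=-1
  edge (4, 4)→(6, 2): d=(2,-2) top-left  bias=+0
    (3,0)@(7, 1): e=[-10,30,0] → ·  [on edge]
    (2,1)@(5, 3): e=[10,10,0] → #  [on edge]
    (3,1)@(7, 3): e=[8,8,4] → #
    (4,1)@(9, 3): e=[6,6,8] → #
    (5,1)@(11, 3): e=[4,4,12] → #
    (6,1)@(13, 3): e=[2,2,16] → #
    (7,1)@(15, 3): e=[0,0,20] → ·  [on edge]
    (1,2)@(3, 5): e=[30,-10,0] → ·  [on edge]
    (2,2)@(5, 5): e=[28,-12,4] → ·
    (3,2)@(7, 5): e=[26,-14,8] → ·
    (4,2)@(9, 5): e=[24,-16,12] → ·
    (5,2)@(11, 5): e=[22,-18,16] → ·
    (0,3)@(1, 7): e=[50,-30,0] → ·  [on edge]
  covered (5 px):
    · · · · · · · · · ·
    · · # # # # # · · ·
    · · · · · · · · · ·
    · · · · · · · · · ·
    · · · · · · · · · ·
T2:
  2·area = 14
  edge (17, 7)→(16, 0): d=(-1,-7) top-left  bias=+0
  edge (16, 0)→(18, 0): d=(2,0) top-left  bias=+0
  edge (18, 0)→(17, 7): d=(-1,7) right/bottom  bias=-1
    (8,0)@(17, 1): e=[6,2,6] → #
    (9,0)@(19, 1): e=[20,2,-8] → ·
    (8,1)@(17, 3): e=[4,6,4] → #
    (9,1)@(19, 3): e=[18,6,-10] → ·
    (8,2)@(17, 5): e=[2,10,2] → #
    (9,2)@(19, 5): e=[16,10,-12] → ·
    (8,3)@(17, 7): e=[0,14,0] → ·  [on edge]
  covered (3 px):
    · · · · · · · · # ·
    · · · · · · · · # ·
    · · · · · · · · # ·
    · · · · · · · · · ·
    · · · · · · · · · ·

Answer: [8,4,8]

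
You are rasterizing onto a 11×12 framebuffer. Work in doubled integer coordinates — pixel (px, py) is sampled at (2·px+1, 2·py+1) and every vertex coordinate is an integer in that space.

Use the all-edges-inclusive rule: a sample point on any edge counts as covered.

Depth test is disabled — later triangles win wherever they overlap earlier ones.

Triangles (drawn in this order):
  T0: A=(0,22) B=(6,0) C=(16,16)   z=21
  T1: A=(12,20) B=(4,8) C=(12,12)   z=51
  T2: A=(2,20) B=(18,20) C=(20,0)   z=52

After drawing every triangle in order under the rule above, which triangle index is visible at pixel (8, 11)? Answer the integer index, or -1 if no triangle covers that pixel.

T0:
  2·area = 316
  edge (0, 22)→(6, 0): d=(6,-22) inclusive
  edge (6, 0)→(16, 16): d=(10,16) inclusive
  edge (16, 16)→(0, 22): d=(-16,6) inclusive
    (3,1)@(7, 3): e=[40,14,262] → X
    (4,1)@(9, 3): e=[84,-18,250] → .
    (2,2)@(5, 5): e=[8,66,242] → X
    (4,2)@(9, 5): e=[96,2,218] → X
    (5,2)@(11, 5): e=[140,-30,206] → .
    (2,3)@(5, 7): e=[20,86,210] → X
    (5,3)@(11, 7): e=[152,-10,174] → .
    (2,4)@(5, 9): e=[32,106,178] → X
    (5,4)@(11, 9): e=[164,10,142] → X
    (6,4)@(13, 9): e=[208,-22,130] → .
    (1,5)@(3, 11): e=[0,158,158] → X  [on edge]
    (6,5)@(13, 11): e=[220,-2,98] → .
  covered (40 px):
    . . . . . . . . . . .
    . . . X . . . . . . .
    . . X X X . . . . . .
    . . X X X . . . . . .
    . . X X X X . . . . .
    . X X X X X . . . . .
    . X X X X X X . . . .
    . X X X X X X X . . .
    . X X X X X X . . . .
    X X X X . . . . . . .
    X . . . . . . . . . .
    . . . . . . . . . . .
T1:
  2·area = 64
  edge (12, 20)→(4, 8): d=(-8,-12) inclusive
  edge (4, 8)→(12, 12): d=(8,4) inclusive
  edge (12, 12)→(12, 20): d=(0,8) inclusive
    (2,4)@(5, 9): e=[4,4,56] → X
    (3,4)@(7, 9): e=[28,-4,40] → .
    (2,5)@(5, 11): e=[-12,20,56] → .
    (3,5)@(7, 11): e=[12,12,40] → X
    (4,5)@(9, 11): e=[36,4,24] → X
    (5,5)@(11, 11): e=[60,-4,8] → .
    (3,6)@(7, 13): e=[-4,28,40] → .
    (4,6)@(9, 13): e=[20,20,24] → X
    (5,6)@(11, 13): e=[44,12,8] → X
    (6,6)@(13, 13): e=[68,4,-8] → .
    (4,7)@(9, 15): e=[4,36,24] → X
    (6,7)@(13, 15): e=[52,20,-8] → .
  covered (8 px):
    . . . . . . . . . . .
    . . . . . . . . . . .
    . . . . . . . . . . .
    . . . . . . . . . . .
    . . X . . . . . . . .
    . . . X X . . . . . .
    . . . . X X . . . . .
    . . . . X X . . . . .
    . . . . . X . . . . .
    . . . . . . . . . . .
    . . . . . . . . . . .
    . . . . . . . . . . .
T2:
  2·area = 320  (B↔C swapped to make it positive)
  edge (2, 20)→(20, 0): d=(18,-20) inclusive
  edge (20, 0)→(18, 20): d=(-2,20) inclusive
  edge (18, 20)→(2, 20): d=(-16,0) inclusive
    (9,1)@(19, 3): e=[34,14,272] → X
    (10,1)@(21, 3): e=[74,-26,272] → .
    (8,2)@(17, 5): e=[30,50,240] → X
    (10,2)@(21, 5): e=[110,-30,240] → .
    (7,3)@(15, 7): e=[26,86,208] → X
    (10,3)@(21, 7): e=[146,-34,208] → .
    (6,4)@(13, 9): e=[22,122,176] → X
    (10,4)@(21, 9): e=[182,-38,176] → .
    (5,5)@(11, 11): e=[18,158,144] → X
    (9,5)@(19, 11): e=[178,-2,144] → .
    (4,6)@(9, 13): e=[14,194,112] → X
    (9,6)@(19, 13): e=[214,-6,112] → .
  covered (40 px):
    . . . . . . . . . . .
    . . . . . . . . . X .
    . . . . . . . . X X .
    . . . . . . . X X X .
    . . . . . . X X X X .
    . . . . . X X X X . .
    . . . . X X X X X . .
    . . . X X X X X X . .
    . . X X X X X X X . .
    . X X X X X X X X . .
    . . . . . . . . . . .
    . . . . . . . . . . .

Z-buffer (winner per pixel, '.' = empty):
  . . . . . . . . . . .
  . . . 0 . . . . . 2 .
  . . 0 0 0 . . . 2 2 .
  . . 0 0 0 . . 2 2 2 .
  . . 1 0 0 0 2 2 2 2 .
  . 0 0 1 1 2 2 2 2 . .
  . 0 0 0 2 2 2 2 2 . .
  . 0 0 2 2 2 2 2 2 . .
  . 0 2 2 2 2 2 2 2 . .
  0 2 2 2 2 2 2 2 2 . .
  0 . . . . . . . . . .
  . . . . . . . . . . .

Answer: -1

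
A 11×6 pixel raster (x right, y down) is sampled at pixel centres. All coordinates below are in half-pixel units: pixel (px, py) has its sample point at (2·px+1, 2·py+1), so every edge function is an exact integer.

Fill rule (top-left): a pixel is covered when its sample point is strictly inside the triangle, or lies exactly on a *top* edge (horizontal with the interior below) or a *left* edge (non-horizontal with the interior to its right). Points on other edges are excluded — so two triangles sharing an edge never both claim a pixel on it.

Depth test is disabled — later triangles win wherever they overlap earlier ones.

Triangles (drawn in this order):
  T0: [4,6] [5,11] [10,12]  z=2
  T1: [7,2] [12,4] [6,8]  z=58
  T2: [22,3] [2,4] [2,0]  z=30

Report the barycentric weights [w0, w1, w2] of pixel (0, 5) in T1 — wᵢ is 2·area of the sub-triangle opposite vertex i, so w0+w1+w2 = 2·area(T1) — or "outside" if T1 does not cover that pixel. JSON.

T0:
  2·area = 24  (B↔C swapped to make it positive)
  edge (4, 6)→(10, 12): d=(6,6) right/bottom  bias=-1
  edge (10, 12)→(5, 11): d=(-5,-1) top-left  bias=+0
  edge (5, 11)→(4, 6): d=(-1,-5) top-left  bias=+0
    (1,0)@(3, 1): e=[-24,48,0] → .  [on edge]
    (0,1)@(1, 3): e=[0,36,-12] → .  [on edge]
    (1,2)@(3, 5): e=[0,28,-4] → .  [on edge]
    (2,3)@(5, 7): e=[0,20,4] → .  [on edge]
    (2,4)@(5, 9): e=[12,10,2] → X
    (3,4)@(7, 9): e=[0,12,12] → .  [on edge]
    (2,5)@(5, 11): e=[24,0,0] → X  [on edge]
    (3,5)@(7, 11): e=[12,2,10] → X
    (4,5)@(9, 11): e=[0,4,20] → .  [on edge]
  covered (3 px):
    . . . . . . . . . . .
    . . . . . . . . . . .
    . . . . . . . . . . .
    . . . . . . . . . . .
    . . X . . . . . . . .
    . . X X . . . . . . .
T1:
  2·area = 32
  edge (7, 2)→(12, 4): d=(5,2) right/bottom  bias=-1
  edge (12, 4)→(6, 8): d=(-6,4) right/bottom  bias=-1
  edge (6, 8)→(7, 2): d=(1,-6) top-left  bias=+0
    (3,1)@(7, 3): e=[5,26,1] → X
    (4,1)@(9, 3): e=[1,18,13] → X
    (5,1)@(11, 3): e=[-3,10,25] → .
    (3,2)@(7, 5): e=[15,14,3] → X
    (5,2)@(11, 5): e=[7,-2,27] → .
    (3,3)@(7, 7): e=[25,2,5] → X
    (4,3)@(9, 7): e=[21,-6,17] → .
    (3,4)@(7, 9): e=[35,-10,7] → .
  covered (5 px):
    . . . . . . . . . . .
    . . . X X . . . . . .
    . . . X X . . . . . .
    . . . X . . . . . . .
    . . . . . . . . . . .
    . . . . . . . . . . .
T2:
  2·area = 80
  edge (22, 3)→(2, 4): d=(-20,1) right/bottom  bias=-1
  edge (2, 4)→(2, 0): d=(0,-4) top-left  bias=+0
  edge (2, 0)→(22, 3): d=(20,3) right/bottom  bias=-1
    (1,0)@(3, 1): e=[59,4,17] → X
    (2,0)@(5, 1): e=[57,12,11] → X
    (3,0)@(7, 1): e=[55,20,5] → X
    (4,0)@(9, 1): e=[53,28,-1] → .
    (1,1)@(3, 3): e=[19,4,57] → X
    (4,1)@(9, 3): e=[13,28,39] → X
    (5,1)@(11, 3): e=[11,36,33] → X
    (6,1)@(13, 3): e=[9,44,27] → X
    (7,1)@(15, 3): e=[7,52,21] → X
    (8,1)@(17, 3): e=[5,60,15] → X
    (9,1)@(19, 3): e=[3,68,9] → X
    (10,1)@(21, 3): e=[1,76,3] → X
  covered (13 px):
    . X X X . . . . . . .
    . X X X X X X X X X X
    . . . . . . . . . . .
    . . . . . . . . . . .
    . . . . . . . . . . .
    . . . . . . . . . . .

Answer: "outside"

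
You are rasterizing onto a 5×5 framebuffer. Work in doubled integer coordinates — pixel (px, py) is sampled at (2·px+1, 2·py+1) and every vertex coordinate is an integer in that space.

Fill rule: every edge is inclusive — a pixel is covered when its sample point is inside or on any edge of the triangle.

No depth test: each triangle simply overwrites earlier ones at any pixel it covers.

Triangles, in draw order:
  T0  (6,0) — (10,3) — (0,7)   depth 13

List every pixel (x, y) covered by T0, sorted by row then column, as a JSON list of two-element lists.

T0:
  2·area = 46
  edge (6, 0)→(10, 3): d=(4,3) inclusive
  edge (10, 3)→(0, 7): d=(-10,4) inclusive
  edge (0, 7)→(6, 0): d=(6,-7) inclusive
    (3,0)@(7, 1): e=[1,32,13] → X
    (4,0)@(9, 1): e=[-5,24,27] → .
    (2,1)@(5, 3): e=[15,20,11] → X
    (4,1)@(9, 3): e=[3,4,39] → X
    (1,2)@(3, 5): e=[29,8,9] → X
    (2,2)@(5, 5): e=[23,0,23] → X  [on edge]
    (3,2)@(7, 5): e=[17,-8,37] → .
    (4,2)@(9, 5): e=[11,-16,51] → .
    (1,3)@(3, 7): e=[37,-12,21] → .
    (2,3)@(5, 7): e=[31,-20,35] → .
  covered (6 px):
    . . . X .
    . . X X X
    . X X . .
    . . . . .
    . . . . .

Final: [[3,0],[2,1],[3,1],[4,1],[1,2],[2,2]]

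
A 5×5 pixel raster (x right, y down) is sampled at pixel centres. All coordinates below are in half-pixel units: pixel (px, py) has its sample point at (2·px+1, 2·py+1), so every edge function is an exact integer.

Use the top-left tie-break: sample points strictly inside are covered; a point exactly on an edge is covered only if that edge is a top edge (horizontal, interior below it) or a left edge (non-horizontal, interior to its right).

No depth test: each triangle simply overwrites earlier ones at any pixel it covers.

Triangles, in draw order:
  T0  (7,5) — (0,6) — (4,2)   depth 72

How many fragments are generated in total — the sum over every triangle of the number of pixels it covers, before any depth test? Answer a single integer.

T0:
  2·area = 24
  edge (7, 5)→(0, 6): d=(-7,1) right/bottom  bias=-1
  edge (0, 6)→(4, 2): d=(4,-4) top-left  bias=+0
  edge (4, 2)→(7, 5): d=(3,3) right/bottom  bias=-1
    (1,0)@(3, 1): e=[32,-8,0] → .  [on edge]
    (2,0)@(5, 1): e=[30,0,-6] → .  [on edge]
    (1,1)@(3, 3): e=[18,0,6] → X  [on edge]
    (2,1)@(5, 3): e=[16,8,0] → .  [on edge]
    (0,2)@(1, 5): e=[6,0,18] → X  [on edge]
    (2,2)@(5, 5): e=[2,16,6] → X
    (3,2)@(7, 5): e=[0,24,0] → .  [on edge]
    (0,3)@(1, 7): e=[-8,8,24] → .
    (1,3)@(3, 7): e=[-10,16,18] → .
    (2,3)@(5, 7): e=[-12,24,12] → .
    (4,3)@(9, 7): e=[-16,40,0] → .  [on edge]
  covered (4 px):
    . . . . .
    . X . . .
    X X X . .
    . . . . .
    . . . . .

Final: 4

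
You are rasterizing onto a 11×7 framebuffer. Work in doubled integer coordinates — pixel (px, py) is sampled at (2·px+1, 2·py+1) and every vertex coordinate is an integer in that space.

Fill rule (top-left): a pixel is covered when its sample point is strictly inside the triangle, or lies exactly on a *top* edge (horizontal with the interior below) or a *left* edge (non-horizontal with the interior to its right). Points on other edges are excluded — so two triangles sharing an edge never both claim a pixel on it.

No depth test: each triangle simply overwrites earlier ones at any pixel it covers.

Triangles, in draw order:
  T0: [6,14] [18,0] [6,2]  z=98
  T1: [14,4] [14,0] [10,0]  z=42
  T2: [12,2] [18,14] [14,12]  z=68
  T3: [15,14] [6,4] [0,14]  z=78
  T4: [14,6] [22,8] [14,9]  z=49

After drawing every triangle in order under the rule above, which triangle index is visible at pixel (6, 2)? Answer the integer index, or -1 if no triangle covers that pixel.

T0:
  2·area = 144  (B↔C swapped to make it positive)
  edge (6, 14)→(6, 2): d=(0,-12) top-left  bias=+0
  edge (6, 2)→(18, 0): d=(12,-2) top-left  bias=+0
  edge (18, 0)→(6, 14): d=(-12,14) right/bottom  bias=-1
    (6,0)@(13, 1): e=[84,2,58] → #
    (7,0)@(15, 1): e=[108,6,30] → #
    (8,0)@(17, 1): e=[132,10,2] → #
    (9,0)@(19, 1): e=[156,14,-26] → ·
    (3,1)@(7, 3): e=[12,14,118] → #
    (4,1)@(9, 3): e=[36,18,90] → #
    (5,1)@(11, 3): e=[60,22,62] → #
    (8,1)@(17, 3): e=[132,34,-22] → ·
    (3,2)@(7, 5): e=[12,38,94] → #
    (7,2)@(15, 5): e=[108,54,-18] → ·
    (3,3)@(7, 7): e=[12,62,70] → #
    (6,3)@(13, 7): e=[84,74,-14] → ·
  covered (18 px):
    · · · · · · # # # · ·
    · · · # # # # # · · ·
    · · · # # # # · · · ·
    · · · # # # · · · · ·
    · · · # # · · · · · ·
    · · · # · · · · · · ·
    · · · · · · · · · · ·
T1:
  2·area = 16  (B↔C swapped to make it positive)
  edge (14, 4)→(10, 0): d=(-4,-4) top-left  bias=+0
  edge (10, 0)→(14, 0): d=(4,0) top-left  bias=+0
  edge (14, 0)→(14, 4): d=(0,4) right/bottom  bias=-1
    (5,0)@(11, 1): e=[0,4,12] → #  [on edge]
    (6,0)@(13, 1): e=[8,4,4] → #
    (7,0)@(15, 1): e=[16,4,-4] → ·
    (5,1)@(11, 3): e=[-8,12,12] → ·
    (6,1)@(13, 3): e=[0,12,4] → #  [on edge]
    (7,1)@(15, 3): e=[8,12,-4] → ·
    (6,2)@(13, 5): e=[-8,20,4] → ·
    (7,2)@(15, 5): e=[0,20,-4] → ·  [on edge]
    (8,3)@(17, 7): e=[0,28,-12] → ·  [on edge]
    (9,4)@(19, 9): e=[0,36,-20] → ·  [on edge]
    (10,5)@(21, 11): e=[0,44,-28] → ·  [on edge]
  covered (3 px):
    · · · · · # # · · · ·
    · · · · · · # · · · ·
    · · · · · · · · · · ·
    · · · · · · · · · · ·
    · · · · · · · · · · ·
    · · · · · · · · · · ·
    · · · · · · · · · · ·
T2:
  2·area = 36
  edge (12, 2)→(18, 14): d=(6,12) right/bottom  bias=-1
  edge (18, 14)→(14, 12): d=(-4,-2) top-left  bias=+0
  edge (14, 12)→(12, 2): d=(-2,-10) top-left  bias=+0
    (6,2)@(13, 5): e=[6,26,4] → #
    (7,2)@(15, 5): e=[-18,30,24] → ·
    (6,3)@(13, 7): e=[18,18,0] → #  [on edge]
    (7,3)@(15, 7): e=[-6,22,20] → ·
    (6,4)@(13, 9): e=[30,10,-4] → ·
    (7,4)@(15, 9): e=[6,14,16] → #
    (8,4)@(17, 9): e=[-18,18,36] → ·
    (7,5)@(15, 11): e=[18,6,12] → #
    (8,5)@(17, 11): e=[-6,10,32] → ·
    (7,6)@(15, 13): e=[30,-2,8] → ·
    (8,6)@(17, 13): e=[6,2,28] → #
    (9,6)@(19, 13): e=[-18,6,48] → ·
  covered (5 px):
    · · · · · · · · · · ·
    · · · · · · · · · · ·
    · · · · · · # · · · ·
    · · · · · · # · · · ·
    · · · · · · · # · · ·
    · · · · · · · # · · ·
    · · · · · · · · # · ·
T3:
  2·area = 150  (B↔C swapped to make it positive)
  edge (15, 14)→(0, 14): d=(-15,0) right/bottom  bias=-1
  edge (0, 14)→(6, 4): d=(6,-10) top-left  bias=+0
  edge (6, 4)→(15, 14): d=(9,10) right/bottom  bias=-1
    (2,3)@(5, 7): e=[105,8,37] → #
    (3,3)@(7, 7): e=[105,28,17] → #
    (4,3)@(9, 7): e=[105,48,-3] → ·
    (1,4)@(3, 9): e=[75,0,75] → #  [on edge]
    (4,4)@(9, 9): e=[75,60,15] → #
    (5,4)@(11, 9): e=[75,80,-5] → ·
    (1,5)@(3, 11): e=[45,12,93] → #
    (5,5)@(11, 11): e=[45,92,13] → #
    (6,5)@(13, 11): e=[45,112,-7] → ·
    (0,6)@(1, 13): e=[15,4,131] → #
    (6,6)@(13, 13): e=[15,124,11] → #
    (7,6)@(15, 13): e=[15,144,-9] → ·
  covered (18 px):
    · · · · · · · · · · ·
    · · · · · · · · · · ·
    · · · · · · · · · · ·
    · · # # · · · · · · ·
    · # # # # · · · · · ·
    · # # # # # · · · · ·
    # # # # # # # · · · ·
T4:
  2·area = 24
  edge (14, 6)→(22, 8): d=(8,2) right/bottom  bias=-1
  edge (22, 8)→(14, 9): d=(-8,1) right/bottom  bias=-1
  edge (14, 9)→(14, 6): d=(0,-3) top-left  bias=+0
    (7,3)@(15, 7): e=[6,15,3] → #
    (8,3)@(17, 7): e=[2,13,9] → #
    (9,3)@(19, 7): e=[-2,11,15] → ·
    (7,4)@(15, 9): e=[22,-1,3] → ·
    (8,4)@(17, 9): e=[18,-3,9] → ·
  covered (2 px):
    · · · · · · · · · · ·
    · · · · · · · · · · ·
    · · · · · · · · · · ·
    · · · · · · · # # · ·
    · · · · · · · · · · ·
    · · · · · · · · · · ·
    · · · · · · · · · · ·

Z-buffer (winner per pixel, '.' = empty):
  . . . . . 1 1 0 0 . .
  . . . 0 0 0 1 0 . . .
  . . . 0 0 0 2 . . . .
  . . 3 3 0 0 2 4 4 . .
  . 3 3 3 3 . . 2 . . .
  . 3 3 3 3 3 . 2 . . .
  3 3 3 3 3 3 3 . 2 . .

Result: 2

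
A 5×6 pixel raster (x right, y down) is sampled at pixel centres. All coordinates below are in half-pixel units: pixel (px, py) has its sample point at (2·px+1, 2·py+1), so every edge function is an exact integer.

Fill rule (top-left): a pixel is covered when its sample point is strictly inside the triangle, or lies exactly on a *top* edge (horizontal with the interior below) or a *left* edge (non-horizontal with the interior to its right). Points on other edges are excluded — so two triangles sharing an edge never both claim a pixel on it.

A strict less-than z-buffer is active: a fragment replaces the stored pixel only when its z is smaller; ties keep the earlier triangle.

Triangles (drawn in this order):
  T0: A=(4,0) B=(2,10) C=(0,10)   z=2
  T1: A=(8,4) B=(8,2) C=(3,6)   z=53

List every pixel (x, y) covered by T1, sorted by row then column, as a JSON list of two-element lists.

T0:
  2·area = 20
  edge (4, 0)→(2, 10): d=(-2,10) right/bottom  bias=-1
  edge (2, 10)→(0, 10): d=(-2,0) right/bottom  bias=-1
  edge (0, 10)→(4, 0): d=(4,-10) top-left  bias=+0
    (1,1)@(3, 3): e=[4,14,2] → X
    (2,1)@(5, 3): e=[-16,14,22] → .
    (1,2)@(3, 5): e=[0,10,10] → .  [on edge]
    (0,4)@(1, 9): e=[12,2,6] → X
    (1,4)@(3, 9): e=[-8,2,26] → .
    (0,5)@(1, 11): e=[8,-2,14] → .
  covered (2 px):
    . . . . .
    . X . . .
    . . . . .
    . . . . .
    X . . . .
    . . . . .
T1:
  2·area = 10  (B↔C swapped to make it positive)
  edge (8, 4)→(3, 6): d=(-5,2) right/bottom  bias=-1
  edge (3, 6)→(8, 2): d=(5,-4) top-left  bias=+0
  edge (8, 2)→(8, 4): d=(0,2) right/bottom  bias=-1
    (3,1)@(7, 3): e=[7,1,2] → X
    (4,1)@(9, 3): e=[3,9,-2] → .
    (2,2)@(5, 5): e=[1,3,6] → X
    (3,2)@(7, 5): e=[-3,11,2] → .
    (2,3)@(5, 7): e=[-9,13,6] → .
  covered (2 px):
    . . . . .
    . . . X .
    . . X . .
    . . . . .
    . . . . .
    . . . . .

Answer: [[3,1],[2,2]]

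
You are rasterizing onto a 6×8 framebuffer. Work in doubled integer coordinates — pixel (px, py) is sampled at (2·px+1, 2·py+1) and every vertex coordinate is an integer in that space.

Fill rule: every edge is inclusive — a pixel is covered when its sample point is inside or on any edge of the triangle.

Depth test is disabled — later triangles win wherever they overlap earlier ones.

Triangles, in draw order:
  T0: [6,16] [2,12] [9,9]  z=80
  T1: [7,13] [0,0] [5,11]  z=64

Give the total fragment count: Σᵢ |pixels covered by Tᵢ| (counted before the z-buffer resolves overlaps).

T0:
  2·area = 40
  edge (6, 16)→(2, 12): d=(-4,-4) inclusive
  edge (2, 12)→(9, 9): d=(7,-3) inclusive
  edge (9, 9)→(6, 16): d=(-3,7) inclusive
    (4,4)@(9, 9): e=[40,0,0] → █  [on edge]
    (5,4)@(11, 9): e=[48,6,-14] → ·
    (0,5)@(1, 11): e=[0,-10,50] → ·  [on edge]
    (2,5)@(5, 11): e=[16,2,22] → █
    (3,5)@(7, 11): e=[24,8,8] → █
    (4,5)@(9, 11): e=[32,14,-6] → ·
    (1,6)@(3, 13): e=[0,10,30] → █  [on edge]
    (4,6)@(9, 13): e=[24,28,-12] → ·
    (1,7)@(3, 15): e=[-8,24,24] → ·
    (2,7)@(5, 15): e=[0,30,10] → █  [on edge]
    (3,7)@(7, 15): e=[8,36,-4] → ·
  covered (7 px):
    · · · · · ·
    · · · · · ·
    · · · · · ·
    · · · · · ·
    · · · · █ ·
    · · █ █ · ·
    · █ █ █ · ·
    · · █ · · ·
T1:
  2·area = 12  (B↔C swapped to make it positive)
  edge (7, 13)→(5, 11): d=(-2,-2) inclusive
  edge (5, 11)→(0, 0): d=(-5,-11) inclusive
  edge (0, 0)→(7, 13): d=(7,13) inclusive
    (0,3)@(1, 7): e=[0,-24,36] → ·  [on edge]
    (1,4)@(3, 9): e=[0,-12,24] → ·  [on edge]
    (2,5)@(5, 11): e=[0,0,12] → █  [on edge]
    (3,5)@(7, 11): e=[4,22,-14] → ·
    (2,6)@(5, 13): e=[-4,-10,26] → ·
    (3,6)@(7, 13): e=[0,12,0] → █  [on edge]
    (4,6)@(9, 13): e=[4,34,-26] → ·
    (3,7)@(7, 15): e=[-4,2,14] → ·
    (4,7)@(9, 15): e=[0,24,-12] → ·  [on edge]
  covered (2 px):
    · · · · · ·
    · · · · · ·
    · · · · · ·
    · · · · · ·
    · · · · · ·
    · · █ · · ·
    · · · █ · ·
    · · · · · ·

Answer: 9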